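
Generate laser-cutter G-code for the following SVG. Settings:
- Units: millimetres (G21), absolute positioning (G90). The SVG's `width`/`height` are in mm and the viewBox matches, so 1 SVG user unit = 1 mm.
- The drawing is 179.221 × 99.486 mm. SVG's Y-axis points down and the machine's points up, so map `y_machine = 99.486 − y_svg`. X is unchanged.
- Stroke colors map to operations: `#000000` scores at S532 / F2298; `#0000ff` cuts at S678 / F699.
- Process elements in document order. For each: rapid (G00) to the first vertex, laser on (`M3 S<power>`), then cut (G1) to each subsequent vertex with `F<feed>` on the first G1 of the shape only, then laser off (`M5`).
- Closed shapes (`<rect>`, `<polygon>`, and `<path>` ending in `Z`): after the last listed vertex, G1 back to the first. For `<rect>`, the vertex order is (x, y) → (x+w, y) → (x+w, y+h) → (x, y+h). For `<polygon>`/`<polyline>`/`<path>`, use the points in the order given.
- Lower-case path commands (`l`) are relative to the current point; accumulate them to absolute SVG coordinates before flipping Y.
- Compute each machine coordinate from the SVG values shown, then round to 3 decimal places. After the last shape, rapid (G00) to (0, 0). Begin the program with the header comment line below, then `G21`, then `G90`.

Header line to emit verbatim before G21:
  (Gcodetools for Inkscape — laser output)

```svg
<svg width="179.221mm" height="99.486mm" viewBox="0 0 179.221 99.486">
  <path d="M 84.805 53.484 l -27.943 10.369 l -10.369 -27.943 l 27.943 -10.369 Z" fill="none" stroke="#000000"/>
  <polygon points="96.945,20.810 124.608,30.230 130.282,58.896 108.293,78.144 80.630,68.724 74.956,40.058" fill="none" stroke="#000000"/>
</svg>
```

Since the viewBox matches the mm dimensions, user units are millimetres directly. The only transform is the Y-flip y_m = 99.486 − y_svg.

Shape 1 is a regular polygon drawn with `<path>`. Its stroke #000000 means score at S532, F2298. After flipping Y the toolpath is (84.805,46.002) → (56.862,35.633) → (46.493,63.576) → (74.436,73.945) → (84.805,46.002), returning to the start.

Shape 2 is a regular polygon drawn with `<polygon>`. Its stroke #000000 means score at S532, F2298. After flipping Y the toolpath is (96.945,78.676) → (124.608,69.256) → (130.282,40.590) → (108.293,21.342) → (80.630,30.762) → (74.956,59.428) → (96.945,78.676), returning to the start.

(Gcodetools for Inkscape — laser output)
G21
G90
G00 X84.805 Y46.002
M3 S532
G1 X56.862 Y35.633 F2298
G1 X46.493 Y63.576
G1 X74.436 Y73.945
G1 X84.805 Y46.002
M5
G00 X96.945 Y78.676
M3 S532
G1 X124.608 Y69.256 F2298
G1 X130.282 Y40.590
G1 X108.293 Y21.342
G1 X80.630 Y30.762
G1 X74.956 Y59.428
G1 X96.945 Y78.676
M5
G00 X0.000 Y0.000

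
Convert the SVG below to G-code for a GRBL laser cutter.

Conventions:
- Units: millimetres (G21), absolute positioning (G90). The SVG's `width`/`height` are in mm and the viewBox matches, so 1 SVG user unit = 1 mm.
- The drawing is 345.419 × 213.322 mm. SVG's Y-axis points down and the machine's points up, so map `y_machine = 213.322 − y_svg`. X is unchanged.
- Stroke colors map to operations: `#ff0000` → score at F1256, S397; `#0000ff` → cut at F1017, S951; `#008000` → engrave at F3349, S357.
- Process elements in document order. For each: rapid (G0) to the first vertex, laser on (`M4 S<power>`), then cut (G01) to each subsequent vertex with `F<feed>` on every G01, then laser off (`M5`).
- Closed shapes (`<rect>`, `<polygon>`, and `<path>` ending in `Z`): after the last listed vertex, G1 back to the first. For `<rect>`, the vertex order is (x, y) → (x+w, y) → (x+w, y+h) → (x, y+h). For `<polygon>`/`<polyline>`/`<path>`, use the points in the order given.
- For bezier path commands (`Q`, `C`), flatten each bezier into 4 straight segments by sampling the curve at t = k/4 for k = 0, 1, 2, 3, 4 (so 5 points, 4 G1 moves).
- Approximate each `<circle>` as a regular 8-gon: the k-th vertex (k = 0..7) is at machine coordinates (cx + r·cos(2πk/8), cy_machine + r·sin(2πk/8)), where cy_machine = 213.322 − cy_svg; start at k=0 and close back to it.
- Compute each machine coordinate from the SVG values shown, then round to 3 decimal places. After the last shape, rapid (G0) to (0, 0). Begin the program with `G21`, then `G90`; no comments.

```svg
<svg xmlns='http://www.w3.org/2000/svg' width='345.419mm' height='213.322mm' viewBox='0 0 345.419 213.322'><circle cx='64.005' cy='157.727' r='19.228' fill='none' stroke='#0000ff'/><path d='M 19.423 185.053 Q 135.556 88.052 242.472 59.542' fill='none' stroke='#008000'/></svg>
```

G21
G90
G0 X83.233 Y55.595
M4 S951
G01 X77.601 Y69.191 F1017
G01 X64.005 Y74.823 F1017
G01 X50.409 Y69.191 F1017
G01 X44.777 Y55.595 F1017
G01 X50.409 Y41.999 F1017
G01 X64.005 Y36.367 F1017
G01 X77.601 Y41.999 F1017
G01 X83.233 Y55.595 F1017
M5
G0 X19.423 Y28.269
M4 S357
G01 X76.913 Y72.489 F3349
G01 X133.252 Y108.147 F3349
G01 X188.438 Y135.244 F3349
G01 X242.472 Y153.780 F3349
M5
G0 X0.000 Y0.000

viewBox `0 0 345.419 213.322` with mm width/height → 1 unit = 1 mm. Flip: y_m = 213.322 − y_svg.

**Shape 1** — `<circle>` circle, stroke `#0000ff` → cut (S951, F1017). Machine vertices: (83.233,55.595) → (77.601,69.191) → (64.005,74.823) → (50.409,69.191) → (44.777,55.595) → (50.409,41.999) → (64.005,36.367) → (77.601,41.999) → (83.233,55.595). Closed: final G1 returns to the first vertex.

**Shape 2** — `<path>` quadratic bezier, stroke `#008000` → engrave (S357, F3349). Control points (SVG): P0=(19.423,185.053), P1=(135.556,88.052), P2=(242.472,59.542); sampled at t=k/4. Machine vertices: (19.423,28.269) → (76.913,72.489) → (133.252,108.147) → (188.438,135.244) → (242.472,153.780). Open path.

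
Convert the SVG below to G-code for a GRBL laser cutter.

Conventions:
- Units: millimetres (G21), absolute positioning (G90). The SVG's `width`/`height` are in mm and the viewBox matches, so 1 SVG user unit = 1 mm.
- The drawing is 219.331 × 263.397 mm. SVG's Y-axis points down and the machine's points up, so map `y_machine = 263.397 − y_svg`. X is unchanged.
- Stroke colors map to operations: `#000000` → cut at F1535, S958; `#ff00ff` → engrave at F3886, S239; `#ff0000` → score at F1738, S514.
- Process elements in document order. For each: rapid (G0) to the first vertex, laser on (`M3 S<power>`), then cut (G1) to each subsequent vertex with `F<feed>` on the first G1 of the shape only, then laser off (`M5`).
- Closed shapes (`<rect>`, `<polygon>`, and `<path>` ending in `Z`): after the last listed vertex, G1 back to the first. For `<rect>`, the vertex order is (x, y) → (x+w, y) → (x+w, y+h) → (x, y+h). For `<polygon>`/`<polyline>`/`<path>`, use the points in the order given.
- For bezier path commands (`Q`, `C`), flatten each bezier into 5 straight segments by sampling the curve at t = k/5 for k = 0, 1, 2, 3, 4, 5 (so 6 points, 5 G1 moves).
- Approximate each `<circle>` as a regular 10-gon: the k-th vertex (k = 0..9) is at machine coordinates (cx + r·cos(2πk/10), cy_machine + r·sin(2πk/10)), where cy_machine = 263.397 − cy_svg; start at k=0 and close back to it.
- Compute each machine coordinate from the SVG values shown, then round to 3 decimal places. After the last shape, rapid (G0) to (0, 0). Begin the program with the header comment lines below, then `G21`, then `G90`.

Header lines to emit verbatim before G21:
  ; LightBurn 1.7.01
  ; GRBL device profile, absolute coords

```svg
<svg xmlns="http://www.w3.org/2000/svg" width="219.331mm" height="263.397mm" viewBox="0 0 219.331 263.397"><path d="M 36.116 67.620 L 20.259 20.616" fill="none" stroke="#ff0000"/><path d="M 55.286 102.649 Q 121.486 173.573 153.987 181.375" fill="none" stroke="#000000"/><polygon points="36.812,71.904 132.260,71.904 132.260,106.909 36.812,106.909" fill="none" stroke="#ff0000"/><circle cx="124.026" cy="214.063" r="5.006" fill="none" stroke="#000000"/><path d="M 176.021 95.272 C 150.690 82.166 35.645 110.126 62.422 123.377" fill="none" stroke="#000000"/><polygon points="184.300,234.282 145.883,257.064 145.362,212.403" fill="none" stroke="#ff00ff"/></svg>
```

; LightBurn 1.7.01
; GRBL device profile, absolute coords
G21
G90
G0 X36.116 Y195.777
M3 S514
G1 X20.259 Y242.781 F1738
M5
G0 X55.286 Y160.748
M3 S958
G1 X80.418 Y134.903 F1535
G1 X102.854 Y114.108
G1 X122.594 Y98.363
G1 X139.639 Y87.668
G1 X153.987 Y82.022
M5
G0 X36.812 Y191.493
M3 S514
G1 X132.260 Y191.493 F1738
G1 X132.260 Y156.488
G1 X36.812 Y156.488
G1 X36.812 Y191.493
M5
G0 X129.032 Y49.334
M3 S958
G1 X128.076 Y52.276 F1535
G1 X125.573 Y54.095
G1 X122.479 Y54.095
G1 X119.976 Y52.276
G1 X119.020 Y49.334
G1 X119.976 Y46.392
G1 X122.479 Y44.573
G1 X125.573 Y44.573
G1 X128.076 Y46.392
G1 X129.032 Y49.334
M5
G0 X176.021 Y168.125
M3 S958
G1 X151.909 Y171.507 F1535
G1 X117.379 Y167.710
G1 X83.546 Y159.412
G1 X61.522 Y149.289
G1 X62.422 Y140.020
M5
G0 X184.300 Y29.115
M3 S239
G1 X145.883 Y6.333 F3886
G1 X145.362 Y50.994
G1 X184.300 Y29.115
M5
G0 X0.000 Y0.000

1 u = 1 mm; y_m = 263.397 − y.

[1] `<path>` line segment, #ff0000→score S514 F1738: (36.116,195.777) → (20.259,242.781)

[2] `<path>` quadratic bezier, #000000→cut S958 F1535: (55.286,160.748) → (80.418,134.903) → (102.854,114.108) → (122.594,98.363) → (139.639,87.668) → (153.987,82.022)

[3] `<polygon>` rectangle, #ff0000→score S514 F1738: (36.812,191.493) → (132.260,191.493) → (132.260,156.488) → (36.812,156.488) → (36.812,191.493) (closed)

[4] `<circle>` circle, #000000→cut S958 F1535: (129.032,49.334) → (128.076,52.276) → (125.573,54.095) → (122.479,54.095) → (119.976,52.276) → (119.020,49.334) → (119.976,46.392) → (122.479,44.573) → (125.573,44.573) → (128.076,46.392) → (129.032,49.334) (closed)

[5] `<path>` cubic bezier, #000000→cut S958 F1535: (176.021,168.125) → (151.909,171.507) → (117.379,167.710) → (83.546,159.412) → (61.522,149.289) → (62.422,140.020)

[6] `<polygon>` regular polygon, #ff00ff→engrave S239 F3886: (184.300,29.115) → (145.883,6.333) → (145.362,50.994) → (184.300,29.115) (closed)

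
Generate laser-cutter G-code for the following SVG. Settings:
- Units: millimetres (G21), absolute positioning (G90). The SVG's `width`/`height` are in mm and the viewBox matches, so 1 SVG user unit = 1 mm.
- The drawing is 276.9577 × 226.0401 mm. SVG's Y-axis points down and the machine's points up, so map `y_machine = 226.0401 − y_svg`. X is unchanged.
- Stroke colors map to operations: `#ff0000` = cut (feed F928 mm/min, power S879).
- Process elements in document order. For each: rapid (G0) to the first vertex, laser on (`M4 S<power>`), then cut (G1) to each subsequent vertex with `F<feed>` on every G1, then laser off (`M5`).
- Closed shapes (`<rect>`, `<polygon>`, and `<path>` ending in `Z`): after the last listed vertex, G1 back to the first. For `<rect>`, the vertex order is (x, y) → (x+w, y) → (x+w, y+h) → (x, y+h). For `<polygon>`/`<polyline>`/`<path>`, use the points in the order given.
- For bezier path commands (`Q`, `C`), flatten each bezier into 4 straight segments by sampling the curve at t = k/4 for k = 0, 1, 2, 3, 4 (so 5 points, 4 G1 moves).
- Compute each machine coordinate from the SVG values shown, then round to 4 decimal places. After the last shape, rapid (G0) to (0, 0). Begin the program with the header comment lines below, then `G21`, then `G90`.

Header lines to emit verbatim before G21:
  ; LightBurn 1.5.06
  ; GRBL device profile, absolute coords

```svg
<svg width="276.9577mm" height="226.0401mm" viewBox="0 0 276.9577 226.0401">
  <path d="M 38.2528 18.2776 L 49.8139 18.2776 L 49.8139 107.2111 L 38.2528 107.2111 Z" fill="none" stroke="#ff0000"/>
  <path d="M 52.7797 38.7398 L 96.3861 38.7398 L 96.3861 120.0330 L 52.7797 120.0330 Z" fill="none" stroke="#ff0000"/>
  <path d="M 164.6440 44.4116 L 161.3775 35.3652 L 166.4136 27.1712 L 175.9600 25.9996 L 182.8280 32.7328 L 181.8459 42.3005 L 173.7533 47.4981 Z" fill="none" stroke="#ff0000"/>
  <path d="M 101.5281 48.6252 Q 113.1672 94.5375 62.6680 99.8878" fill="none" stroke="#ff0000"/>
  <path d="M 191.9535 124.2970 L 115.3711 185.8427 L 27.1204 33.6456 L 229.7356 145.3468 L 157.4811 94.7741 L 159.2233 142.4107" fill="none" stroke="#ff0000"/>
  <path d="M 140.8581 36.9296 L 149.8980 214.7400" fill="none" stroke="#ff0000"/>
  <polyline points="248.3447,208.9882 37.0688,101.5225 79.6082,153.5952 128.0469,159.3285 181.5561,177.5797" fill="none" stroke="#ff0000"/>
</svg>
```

; LightBurn 1.5.06
; GRBL device profile, absolute coords
G21
G90
G0 X38.2528 Y207.7625
M4 S879
G1 X49.8139 Y207.7625 F928
G1 X49.8139 Y118.8290 F928
G1 X38.2528 Y118.8290 F928
G1 X38.2528 Y207.7625 F928
M5
G0 X52.7797 Y187.3003
M4 S879
G1 X96.3861 Y187.3003 F928
G1 X96.3861 Y106.0071 F928
G1 X52.7797 Y106.0071 F928
G1 X52.7797 Y187.3003 F928
M5
G0 X164.6440 Y181.6285
M4 S879
G1 X161.3775 Y190.6749 F928
G1 X166.4136 Y198.8689 F928
G1 X175.9600 Y200.0405 F928
G1 X182.8280 Y193.3073 F928
G1 X181.8459 Y183.7396 F928
G1 X173.7533 Y178.5420 F928
G1 X164.6440 Y181.6285 F928
M5
G0 X101.5281 Y177.4149
M4 S879
G1 X103.4640 Y156.9939 F928
G1 X97.6326 Y141.6431 F928
G1 X84.0340 Y131.3626 F928
G1 X62.6680 Y126.1523 F928
M5
G0 X191.9535 Y101.7431
M4 S879
G1 X115.3711 Y40.1974 F928
G1 X27.1204 Y192.3945 F928
G1 X229.7356 Y80.6933 F928
G1 X157.4811 Y131.2660 F928
G1 X159.2233 Y83.6294 F928
M5
G0 X140.8581 Y189.1105
M4 S879
G1 X149.8980 Y11.3001 F928
M5
G0 X248.3447 Y17.0519
M4 S879
G1 X37.0688 Y124.5176 F928
G1 X79.6082 Y72.4449 F928
G1 X128.0469 Y66.7116 F928
G1 X181.5561 Y48.4604 F928
M5
G0 X0.0000 Y0.0000

1 u = 1 mm; y_m = 226.0401 − y.

[1] `<path>` rectangle, #ff0000→cut S879 F928: (38.2528,207.7625) → (49.8139,207.7625) → (49.8139,118.8290) → (38.2528,118.8290) → (38.2528,207.7625) (closed)

[2] `<path>` rectangle, #ff0000→cut S879 F928: (52.7797,187.3003) → (96.3861,187.3003) → (96.3861,106.0071) → (52.7797,106.0071) → (52.7797,187.3003) (closed)

[3] `<path>` regular polygon, #ff0000→cut S879 F928: (164.6440,181.6285) → (161.3775,190.6749) → (166.4136,198.8689) → (175.9600,200.0405) → (182.8280,193.3073) → (181.8459,183.7396) → (173.7533,178.5420) → (164.6440,181.6285) (closed)

[4] `<path>` quadratic bezier, #ff0000→cut S879 F928: (101.5281,177.4149) → (103.4640,156.9939) → (97.6326,141.6431) → (84.0340,131.3626) → (62.6680,126.1523)

[5] `<path>` open polyline, #ff0000→cut S879 F928: (191.9535,101.7431) → (115.3711,40.1974) → (27.1204,192.3945) → (229.7356,80.6933) → (157.4811,131.2660) → (159.2233,83.6294)

[6] `<path>` line segment, #ff0000→cut S879 F928: (140.8581,189.1105) → (149.8980,11.3001)

[7] `<polyline>` open polyline, #ff0000→cut S879 F928: (248.3447,17.0519) → (37.0688,124.5176) → (79.6082,72.4449) → (128.0469,66.7116) → (181.5561,48.4604)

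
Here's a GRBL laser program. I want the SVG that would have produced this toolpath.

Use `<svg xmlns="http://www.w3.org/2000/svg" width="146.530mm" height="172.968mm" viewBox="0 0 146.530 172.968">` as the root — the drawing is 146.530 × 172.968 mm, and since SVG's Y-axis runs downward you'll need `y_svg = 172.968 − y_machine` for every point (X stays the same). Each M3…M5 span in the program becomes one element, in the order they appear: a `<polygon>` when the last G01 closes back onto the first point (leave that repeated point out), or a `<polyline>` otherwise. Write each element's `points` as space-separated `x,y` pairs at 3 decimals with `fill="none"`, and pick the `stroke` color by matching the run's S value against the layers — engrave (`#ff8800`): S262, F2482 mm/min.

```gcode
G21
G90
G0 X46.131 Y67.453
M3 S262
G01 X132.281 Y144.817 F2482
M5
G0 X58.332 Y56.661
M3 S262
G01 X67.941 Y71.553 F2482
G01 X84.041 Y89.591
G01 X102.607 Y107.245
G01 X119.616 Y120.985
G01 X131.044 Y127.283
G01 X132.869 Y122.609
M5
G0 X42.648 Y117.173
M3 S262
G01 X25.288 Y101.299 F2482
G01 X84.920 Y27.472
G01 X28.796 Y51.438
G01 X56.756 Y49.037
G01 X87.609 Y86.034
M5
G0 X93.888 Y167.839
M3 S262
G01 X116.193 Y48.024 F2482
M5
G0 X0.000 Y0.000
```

<svg xmlns="http://www.w3.org/2000/svg" width="146.530mm" height="172.968mm" viewBox="0 0 146.530 172.968">
  <polyline points="46.131,105.515 132.281,28.151" fill="none" stroke="#ff8800"/>
  <polyline points="58.332,116.307 67.941,101.415 84.041,83.377 102.607,65.723 119.616,51.983 131.044,45.685 132.869,50.359" fill="none" stroke="#ff8800"/>
  <polyline points="42.648,55.795 25.288,71.669 84.920,145.496 28.796,121.530 56.756,123.931 87.609,86.934" fill="none" stroke="#ff8800"/>
  <polyline points="93.888,5.129 116.193,124.944" fill="none" stroke="#ff8800"/>
</svg>

y_svg = 172.968 − y_m. Every run uses S262, so all elements get stroke `#ff8800` (engrave).

[1] open run; points: 46.131,105.515 132.281,28.151

[2] open run; points: 58.332,116.307 67.941,101.415 84.041,83.377 102.607,65.723 119.616,51.983 131.044,45.685 132.869,50.359

[3] open run; points: 42.648,55.795 25.288,71.669 84.920,145.496 28.796,121.530 56.756,123.931 87.609,86.934

[4] open run; points: 93.888,5.129 116.193,124.944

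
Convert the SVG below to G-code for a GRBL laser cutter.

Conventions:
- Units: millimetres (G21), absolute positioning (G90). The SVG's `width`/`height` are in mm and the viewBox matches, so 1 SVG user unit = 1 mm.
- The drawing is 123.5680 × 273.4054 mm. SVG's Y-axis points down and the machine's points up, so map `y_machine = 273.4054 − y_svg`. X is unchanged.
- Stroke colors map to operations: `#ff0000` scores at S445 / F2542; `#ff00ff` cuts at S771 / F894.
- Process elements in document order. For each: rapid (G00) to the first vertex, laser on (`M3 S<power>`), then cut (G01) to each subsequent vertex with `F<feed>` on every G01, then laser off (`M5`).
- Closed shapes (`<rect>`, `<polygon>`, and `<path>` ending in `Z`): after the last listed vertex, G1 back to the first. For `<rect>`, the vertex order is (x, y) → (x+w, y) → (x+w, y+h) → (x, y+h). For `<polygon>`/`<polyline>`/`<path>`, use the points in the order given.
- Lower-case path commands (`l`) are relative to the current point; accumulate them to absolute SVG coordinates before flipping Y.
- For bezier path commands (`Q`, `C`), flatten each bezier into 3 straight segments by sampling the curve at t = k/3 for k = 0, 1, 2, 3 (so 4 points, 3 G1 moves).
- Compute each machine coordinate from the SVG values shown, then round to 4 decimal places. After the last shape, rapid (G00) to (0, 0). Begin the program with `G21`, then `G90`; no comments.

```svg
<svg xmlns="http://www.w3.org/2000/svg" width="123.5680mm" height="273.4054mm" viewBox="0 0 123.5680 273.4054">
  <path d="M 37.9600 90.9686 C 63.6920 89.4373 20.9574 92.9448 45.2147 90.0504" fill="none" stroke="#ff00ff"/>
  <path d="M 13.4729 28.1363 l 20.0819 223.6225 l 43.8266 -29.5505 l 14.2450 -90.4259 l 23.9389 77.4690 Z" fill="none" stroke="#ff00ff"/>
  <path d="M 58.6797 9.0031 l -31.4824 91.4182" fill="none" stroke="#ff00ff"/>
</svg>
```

Since the viewBox matches the mm dimensions, user units are millimetres directly. The only transform is the Y-flip y_m = 273.4054 − y_svg.

Shape 1 is a cubic bezier drawn with `<path>`. Its stroke #ff00ff means cut at S771, F894. After flipping Y the toolpath is (37.9600,182.4368) → (45.8868,182.7122) → (38.2711,182.1708) → (45.2147,183.3550).

Shape 2 is a closed polygon drawn with `<path>`. Its stroke #ff00ff means cut at S771, F894. After flipping Y the toolpath is (13.4729,245.2691) → (33.5548,21.6466) → (77.3814,51.1971) → (91.6264,141.6230) → (115.5653,64.1540) → (13.4729,245.2691), returning to the start.

Shape 3 is a line segment drawn with `<path>`. Its stroke #ff00ff means cut at S771, F894. After flipping Y the toolpath is (58.6797,264.4023) → (27.1973,172.9841).

G21
G90
G00 X37.9600 Y182.4368
M3 S771
G01 X45.8868 Y182.7122 F894
G01 X38.2711 Y182.1708 F894
G01 X45.2147 Y183.3550 F894
M5
G00 X13.4729 Y245.2691
M3 S771
G01 X33.5548 Y21.6466 F894
G01 X77.3814 Y51.1971 F894
G01 X91.6264 Y141.6230 F894
G01 X115.5653 Y64.1540 F894
G01 X13.4729 Y245.2691 F894
M5
G00 X58.6797 Y264.4023
M3 S771
G01 X27.1973 Y172.9841 F894
M5
G00 X0.0000 Y0.0000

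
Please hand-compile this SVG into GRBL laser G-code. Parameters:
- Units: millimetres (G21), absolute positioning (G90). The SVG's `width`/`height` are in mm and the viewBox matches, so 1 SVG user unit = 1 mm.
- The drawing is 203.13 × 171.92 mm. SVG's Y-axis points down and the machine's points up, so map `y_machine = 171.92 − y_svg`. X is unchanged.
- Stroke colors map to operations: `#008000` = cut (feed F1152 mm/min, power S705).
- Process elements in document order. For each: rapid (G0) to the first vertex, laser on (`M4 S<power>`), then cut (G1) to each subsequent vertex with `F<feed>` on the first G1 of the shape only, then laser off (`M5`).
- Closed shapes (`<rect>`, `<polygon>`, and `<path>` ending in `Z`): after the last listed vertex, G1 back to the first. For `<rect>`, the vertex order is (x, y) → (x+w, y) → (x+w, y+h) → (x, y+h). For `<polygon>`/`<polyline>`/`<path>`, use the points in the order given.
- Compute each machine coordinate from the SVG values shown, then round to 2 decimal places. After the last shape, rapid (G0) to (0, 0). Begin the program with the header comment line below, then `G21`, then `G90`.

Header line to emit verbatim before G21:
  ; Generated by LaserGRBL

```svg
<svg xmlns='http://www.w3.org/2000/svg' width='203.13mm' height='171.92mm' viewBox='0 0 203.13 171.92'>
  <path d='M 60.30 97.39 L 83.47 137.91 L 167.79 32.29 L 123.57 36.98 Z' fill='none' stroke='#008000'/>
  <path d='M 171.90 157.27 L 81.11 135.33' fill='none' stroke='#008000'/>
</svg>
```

; Generated by LaserGRBL
G21
G90
G0 X60.30 Y74.53
M4 S705
G1 X83.47 Y34.01 F1152
G1 X167.79 Y139.63
G1 X123.57 Y134.94
G1 X60.30 Y74.53
M5
G0 X171.90 Y14.65
M4 S705
G1 X81.11 Y36.59 F1152
M5
G0 X0.00 Y0.00

1 u = 1 mm; y_m = 171.92 − y.

[1] `<path>` closed polygon, #008000→cut S705 F1152: (60.30,74.53) → (83.47,34.01) → (167.79,139.63) → (123.57,134.94) → (60.30,74.53) (closed)

[2] `<path>` line segment, #008000→cut S705 F1152: (171.90,14.65) → (81.11,36.59)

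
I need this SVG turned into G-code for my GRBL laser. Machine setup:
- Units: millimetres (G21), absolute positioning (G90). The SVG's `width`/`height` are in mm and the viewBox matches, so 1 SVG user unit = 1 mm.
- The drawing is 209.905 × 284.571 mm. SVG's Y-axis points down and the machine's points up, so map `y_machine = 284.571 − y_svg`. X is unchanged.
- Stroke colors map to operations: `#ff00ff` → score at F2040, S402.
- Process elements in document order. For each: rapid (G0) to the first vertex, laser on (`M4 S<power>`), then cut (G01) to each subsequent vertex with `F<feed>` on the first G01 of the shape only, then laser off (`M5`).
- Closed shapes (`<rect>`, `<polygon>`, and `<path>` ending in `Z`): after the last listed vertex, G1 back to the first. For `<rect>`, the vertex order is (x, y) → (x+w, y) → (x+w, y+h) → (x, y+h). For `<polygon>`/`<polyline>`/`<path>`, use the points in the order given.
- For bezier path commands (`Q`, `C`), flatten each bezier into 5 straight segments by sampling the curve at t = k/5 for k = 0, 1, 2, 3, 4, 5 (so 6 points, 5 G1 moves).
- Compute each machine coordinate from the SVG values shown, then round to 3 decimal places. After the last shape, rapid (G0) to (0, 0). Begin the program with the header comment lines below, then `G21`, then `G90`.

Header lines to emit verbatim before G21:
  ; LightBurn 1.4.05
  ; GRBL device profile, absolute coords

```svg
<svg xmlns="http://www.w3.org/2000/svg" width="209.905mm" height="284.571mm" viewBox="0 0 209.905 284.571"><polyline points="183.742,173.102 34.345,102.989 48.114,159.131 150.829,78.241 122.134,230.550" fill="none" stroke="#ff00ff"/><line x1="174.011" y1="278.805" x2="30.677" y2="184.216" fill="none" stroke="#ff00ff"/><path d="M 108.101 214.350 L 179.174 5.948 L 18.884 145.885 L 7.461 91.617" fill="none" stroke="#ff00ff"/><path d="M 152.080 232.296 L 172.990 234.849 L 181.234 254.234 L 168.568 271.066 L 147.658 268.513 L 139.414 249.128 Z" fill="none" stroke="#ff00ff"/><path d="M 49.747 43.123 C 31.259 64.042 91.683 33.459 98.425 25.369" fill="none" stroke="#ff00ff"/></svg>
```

viewBox `0 0 209.905 284.571` with mm width/height → 1 unit = 1 mm. Flip: y_m = 284.571 − y_svg.

**Shape 1** — `<polyline>` open polyline, stroke `#ff00ff` → score (S402, F2040). Machine vertices: (183.742,111.469) → (34.345,181.582) → (48.114,125.440) → (150.829,206.330) → (122.134,54.021). Open path.

**Shape 2** — `<line>` line segment, stroke `#ff00ff` → score (S402, F2040). Machine vertices: (174.011,5.766) → (30.677,100.355). Open path.

**Shape 3** — `<path>` open polyline, stroke `#ff00ff` → score (S402, F2040). Machine vertices: (108.101,70.221) → (179.174,278.623) → (18.884,138.686) → (7.461,192.954). Open path.

**Shape 4** — `<path>` regular polygon, stroke `#ff00ff` → score (S402, F2040). Machine vertices: (152.080,52.275) → (172.990,49.722) → (181.234,30.337) → (168.568,13.505) → (147.658,16.058) → (139.414,35.443) → (152.080,52.275). Closed: final G1 returns to the first vertex.

**Shape 5** — `<path>` cubic bezier, stroke `#ff00ff` → score (S402, F2040). Control points (SVG): P0=(49.747,43.123), P1=(31.259,64.042), P2=(91.683,33.459), P3=(98.425,25.369); sampled at t=k/5. Machine vertices: (49.747,241.448) → (47.063,234.485) → (56.953,236.330) → (73.053,243.433) → (88.999,252.241) → (98.425,259.202). Open path.

; LightBurn 1.4.05
; GRBL device profile, absolute coords
G21
G90
G0 X183.742 Y111.469
M4 S402
G01 X34.345 Y181.582 F2040
G01 X48.114 Y125.440
G01 X150.829 Y206.330
G01 X122.134 Y54.021
M5
G0 X174.011 Y5.766
M4 S402
G01 X30.677 Y100.355 F2040
M5
G0 X108.101 Y70.221
M4 S402
G01 X179.174 Y278.623 F2040
G01 X18.884 Y138.686
G01 X7.461 Y192.954
M5
G0 X152.080 Y52.275
M4 S402
G01 X172.990 Y49.722 F2040
G01 X181.234 Y30.337
G01 X168.568 Y13.505
G01 X147.658 Y16.058
G01 X139.414 Y35.443
G01 X152.080 Y52.275
M5
G0 X49.747 Y241.448
M4 S402
G01 X47.063 Y234.485 F2040
G01 X56.953 Y236.330
G01 X73.053 Y243.433
G01 X88.999 Y252.241
G01 X98.425 Y259.202
M5
G0 X0.000 Y0.000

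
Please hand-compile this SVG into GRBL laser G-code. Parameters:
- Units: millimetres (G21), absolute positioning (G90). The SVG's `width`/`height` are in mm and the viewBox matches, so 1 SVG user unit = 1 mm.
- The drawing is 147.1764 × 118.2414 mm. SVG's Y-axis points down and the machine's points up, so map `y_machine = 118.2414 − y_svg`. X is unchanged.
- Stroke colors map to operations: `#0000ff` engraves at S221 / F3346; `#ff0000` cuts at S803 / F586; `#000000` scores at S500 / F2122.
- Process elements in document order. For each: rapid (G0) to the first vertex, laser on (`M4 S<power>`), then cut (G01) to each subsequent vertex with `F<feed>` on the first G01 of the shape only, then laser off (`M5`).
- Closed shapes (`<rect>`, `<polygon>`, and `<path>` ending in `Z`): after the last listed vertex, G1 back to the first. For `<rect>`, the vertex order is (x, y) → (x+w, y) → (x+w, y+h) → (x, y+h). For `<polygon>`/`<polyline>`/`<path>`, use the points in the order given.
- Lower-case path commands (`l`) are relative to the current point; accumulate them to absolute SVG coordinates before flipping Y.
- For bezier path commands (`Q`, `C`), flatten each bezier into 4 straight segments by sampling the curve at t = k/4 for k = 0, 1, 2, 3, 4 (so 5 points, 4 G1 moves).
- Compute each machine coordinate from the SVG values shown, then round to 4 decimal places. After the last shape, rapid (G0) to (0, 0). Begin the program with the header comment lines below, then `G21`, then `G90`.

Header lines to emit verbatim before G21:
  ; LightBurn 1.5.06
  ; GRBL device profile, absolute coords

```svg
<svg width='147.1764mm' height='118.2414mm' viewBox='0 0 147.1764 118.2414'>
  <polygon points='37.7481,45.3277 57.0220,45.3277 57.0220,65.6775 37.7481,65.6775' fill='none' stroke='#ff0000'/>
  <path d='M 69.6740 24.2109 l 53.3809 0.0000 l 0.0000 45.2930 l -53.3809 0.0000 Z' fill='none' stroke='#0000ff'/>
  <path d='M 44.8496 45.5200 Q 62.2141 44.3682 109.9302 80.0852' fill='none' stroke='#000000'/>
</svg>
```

; LightBurn 1.5.06
; GRBL device profile, absolute coords
G21
G90
G0 X37.7481 Y72.9137
M4 S803
G01 X57.0220 Y72.9137 F586
G01 X57.0220 Y52.5639
G01 X37.7481 Y52.5639
G01 X37.7481 Y72.9137
M5
G0 X69.6740 Y94.0305
M4 S221
G01 X123.0549 Y94.0305 F3346
G01 X123.0549 Y48.7375
G01 X69.6740 Y48.7375
G01 X69.6740 Y94.0305
M5
G0 X44.8496 Y72.7214
M4 S500
G01 X55.4288 Y70.9930 F2122
G01 X69.8020 Y64.6560
G01 X87.9691 Y53.7104
G01 X109.9302 Y38.1562
M5
G0 X0.0000 Y0.0000

Since the viewBox matches the mm dimensions, user units are millimetres directly. The only transform is the Y-flip y_m = 118.2414 − y_svg.

Shape 1 is a rectangle drawn with `<polygon>`. Its stroke #ff0000 means cut at S803, F586. After flipping Y the toolpath is (37.7481,72.9137) → (57.0220,72.9137) → (57.0220,52.5639) → (37.7481,52.5639) → (37.7481,72.9137), returning to the start.

Shape 2 is a rectangle drawn with `<path>`. Its stroke #0000ff means engrave at S221, F3346. After flipping Y the toolpath is (69.6740,94.0305) → (123.0549,94.0305) → (123.0549,48.7375) → (69.6740,48.7375) → (69.6740,94.0305), returning to the start.

Shape 3 is a quadratic bezier drawn with `<path>`. Its stroke #000000 means score at S500, F2122. After flipping Y the toolpath is (44.8496,72.7214) → (55.4288,70.9930) → (69.8020,64.6560) → (87.9691,53.7104) → (109.9302,38.1562).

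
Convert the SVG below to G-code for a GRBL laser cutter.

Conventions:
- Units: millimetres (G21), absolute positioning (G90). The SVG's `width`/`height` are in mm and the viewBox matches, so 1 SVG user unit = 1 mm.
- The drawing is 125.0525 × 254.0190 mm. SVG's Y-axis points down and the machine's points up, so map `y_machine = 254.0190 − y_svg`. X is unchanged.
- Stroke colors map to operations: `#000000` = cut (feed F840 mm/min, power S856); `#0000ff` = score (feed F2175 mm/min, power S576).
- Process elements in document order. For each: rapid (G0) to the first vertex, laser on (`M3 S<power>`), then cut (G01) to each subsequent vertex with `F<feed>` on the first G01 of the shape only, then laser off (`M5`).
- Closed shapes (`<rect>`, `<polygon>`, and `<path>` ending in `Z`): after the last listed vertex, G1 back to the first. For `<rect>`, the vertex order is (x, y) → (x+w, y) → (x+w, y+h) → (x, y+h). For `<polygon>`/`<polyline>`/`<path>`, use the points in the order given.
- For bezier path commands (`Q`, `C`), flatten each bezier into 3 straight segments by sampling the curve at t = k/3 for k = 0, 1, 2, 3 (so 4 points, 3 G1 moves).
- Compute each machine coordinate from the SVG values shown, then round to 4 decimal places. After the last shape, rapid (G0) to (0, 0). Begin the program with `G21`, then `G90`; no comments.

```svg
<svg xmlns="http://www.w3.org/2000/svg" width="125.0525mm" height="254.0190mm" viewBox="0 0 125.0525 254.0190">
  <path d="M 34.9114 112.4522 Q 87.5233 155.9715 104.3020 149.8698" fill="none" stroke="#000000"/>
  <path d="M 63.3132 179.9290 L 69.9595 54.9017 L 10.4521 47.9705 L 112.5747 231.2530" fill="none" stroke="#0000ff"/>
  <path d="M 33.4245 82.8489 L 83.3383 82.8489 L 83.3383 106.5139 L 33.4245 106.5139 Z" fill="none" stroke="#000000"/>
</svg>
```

G21
G90
G0 X34.9114 Y141.5668
M3 S856
G01 X66.0045 Y118.0674 F840
G01 X89.1347 Y105.5948
G01 X104.3020 Y104.1492
M5
G0 X63.3132 Y74.0900
M3 S576
G01 X69.9595 Y199.1173 F2175
G01 X10.4521 Y206.0485
G01 X112.5747 Y22.7660
M5
G0 X33.4245 Y171.1701
M3 S856
G01 X83.3383 Y171.1701 F840
G01 X83.3383 Y147.5051
G01 X33.4245 Y147.5051
G01 X33.4245 Y171.1701
M5
G0 X0.0000 Y0.0000

viewBox `0 0 125.0525 254.0190` with mm width/height → 1 unit = 1 mm. Flip: y_m = 254.0190 − y_svg.

**Shape 1** — `<path>` quadratic bezier, stroke `#000000` → cut (S856, F840). Control points (SVG): P0=(34.9114,112.4522), P1=(87.5233,155.9715), P2=(104.3020,149.8698); sampled at t=k/3. Machine vertices: (34.9114,141.5668) → (66.0045,118.0674) → (89.1347,105.5948) → (104.3020,104.1492). Open path.

**Shape 2** — `<path>` open polyline, stroke `#0000ff` → score (S576, F2175). Machine vertices: (63.3132,74.0900) → (69.9595,199.1173) → (10.4521,206.0485) → (112.5747,22.7660). Open path.

**Shape 3** — `<path>` rectangle, stroke `#000000` → cut (S856, F840). Machine vertices: (33.4245,171.1701) → (83.3383,171.1701) → (83.3383,147.5051) → (33.4245,147.5051) → (33.4245,171.1701). Closed: final G1 returns to the first vertex.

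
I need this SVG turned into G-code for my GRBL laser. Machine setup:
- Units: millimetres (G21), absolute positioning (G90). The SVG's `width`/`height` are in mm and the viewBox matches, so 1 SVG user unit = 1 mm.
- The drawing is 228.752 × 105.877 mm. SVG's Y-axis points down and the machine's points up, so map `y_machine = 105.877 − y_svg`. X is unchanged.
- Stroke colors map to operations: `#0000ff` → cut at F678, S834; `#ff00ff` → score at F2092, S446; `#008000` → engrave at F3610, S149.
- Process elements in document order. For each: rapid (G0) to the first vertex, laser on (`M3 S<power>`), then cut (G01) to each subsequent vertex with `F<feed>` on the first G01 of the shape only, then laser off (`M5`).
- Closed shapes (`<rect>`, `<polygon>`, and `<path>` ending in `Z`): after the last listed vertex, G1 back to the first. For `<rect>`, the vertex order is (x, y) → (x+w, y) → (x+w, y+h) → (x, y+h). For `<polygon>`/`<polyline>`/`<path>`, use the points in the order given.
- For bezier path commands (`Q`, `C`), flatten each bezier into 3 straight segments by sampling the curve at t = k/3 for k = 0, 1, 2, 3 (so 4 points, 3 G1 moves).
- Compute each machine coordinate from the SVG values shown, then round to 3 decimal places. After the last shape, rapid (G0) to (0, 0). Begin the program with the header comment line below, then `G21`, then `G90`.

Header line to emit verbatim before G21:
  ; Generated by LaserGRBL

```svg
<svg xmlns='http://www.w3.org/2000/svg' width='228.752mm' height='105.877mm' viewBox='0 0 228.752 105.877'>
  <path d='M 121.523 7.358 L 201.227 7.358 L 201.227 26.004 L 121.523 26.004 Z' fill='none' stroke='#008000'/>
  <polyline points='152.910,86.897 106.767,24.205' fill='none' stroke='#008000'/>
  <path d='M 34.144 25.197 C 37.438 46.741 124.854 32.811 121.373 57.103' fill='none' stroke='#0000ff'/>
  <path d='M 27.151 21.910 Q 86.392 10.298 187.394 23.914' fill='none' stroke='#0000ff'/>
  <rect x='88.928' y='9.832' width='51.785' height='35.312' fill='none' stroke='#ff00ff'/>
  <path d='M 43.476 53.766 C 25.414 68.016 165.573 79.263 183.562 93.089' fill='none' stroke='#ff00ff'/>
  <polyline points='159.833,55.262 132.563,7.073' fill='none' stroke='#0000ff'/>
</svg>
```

viewBox `0 0 228.752 105.877` with mm width/height → 1 unit = 1 mm. Flip: y_m = 105.877 − y_svg.

**Shape 1** — `<path>` rectangle, stroke `#008000` → engrave (S149, F3610). Machine vertices: (121.523,98.519) → (201.227,98.519) → (201.227,79.873) → (121.523,79.873) → (121.523,98.519). Closed: final G1 returns to the first vertex.

**Shape 2** — `<polyline>` line segment, stroke `#008000` → engrave (S149, F3610). Machine vertices: (152.910,18.980) → (106.767,81.672). Open path.

**Shape 3** — `<path>` cubic bezier, stroke `#0000ff` → cut (S834, F678). Control points (SVG): P0=(34.144,25.197), P1=(37.438,46.741), P2=(124.854,32.811), P3=(121.373,57.103); sampled at t=k/3. Machine vertices: (34.144,80.680) → (58.996,68.231) → (101.037,63.055) → (121.373,48.774). Open path.

**Shape 4** — `<path>` quadratic bezier, stroke `#0000ff` → cut (S834, F678). Control points (SVG): P0=(27.151,21.910), P1=(86.392,10.298), P2=(187.394,23.914); sampled at t=k/3. Machine vertices: (27.151,83.967) → (71.285,88.905) → (124.699,88.237) → (187.394,81.963). Open path.

**Shape 5** — `<rect>` rectangle, stroke `#ff00ff` → score (S446, F2092). Machine vertices: (88.928,96.045) → (140.713,96.045) → (140.713,60.733) → (88.928,60.733) → (88.928,96.045). Closed: final G1 returns to the first vertex.

**Shape 6** — `<path>` cubic bezier, stroke `#ff00ff` → score (S446, F2092). Control points (SVG): P0=(43.476,53.766), P1=(25.414,68.016), P2=(165.573,79.263), P3=(183.562,93.089); sampled at t=k/3. Machine vertices: (43.476,52.111) → (67.769,38.655) → (135.235,25.961) → (183.562,12.788). Open path.

**Shape 7** — `<polyline>` line segment, stroke `#0000ff` → cut (S834, F678). Machine vertices: (159.833,50.615) → (132.563,98.804). Open path.

; Generated by LaserGRBL
G21
G90
G0 X121.523 Y98.519
M3 S149
G01 X201.227 Y98.519 F3610
G01 X201.227 Y79.873
G01 X121.523 Y79.873
G01 X121.523 Y98.519
M5
G0 X152.910 Y18.980
M3 S149
G01 X106.767 Y81.672 F3610
M5
G0 X34.144 Y80.680
M3 S834
G01 X58.996 Y68.231 F678
G01 X101.037 Y63.055
G01 X121.373 Y48.774
M5
G0 X27.151 Y83.967
M3 S834
G01 X71.285 Y88.905 F678
G01 X124.699 Y88.237
G01 X187.394 Y81.963
M5
G0 X88.928 Y96.045
M3 S446
G01 X140.713 Y96.045 F2092
G01 X140.713 Y60.733
G01 X88.928 Y60.733
G01 X88.928 Y96.045
M5
G0 X43.476 Y52.111
M3 S446
G01 X67.769 Y38.655 F2092
G01 X135.235 Y25.961
G01 X183.562 Y12.788
M5
G0 X159.833 Y50.615
M3 S834
G01 X132.563 Y98.804 F678
M5
G0 X0.000 Y0.000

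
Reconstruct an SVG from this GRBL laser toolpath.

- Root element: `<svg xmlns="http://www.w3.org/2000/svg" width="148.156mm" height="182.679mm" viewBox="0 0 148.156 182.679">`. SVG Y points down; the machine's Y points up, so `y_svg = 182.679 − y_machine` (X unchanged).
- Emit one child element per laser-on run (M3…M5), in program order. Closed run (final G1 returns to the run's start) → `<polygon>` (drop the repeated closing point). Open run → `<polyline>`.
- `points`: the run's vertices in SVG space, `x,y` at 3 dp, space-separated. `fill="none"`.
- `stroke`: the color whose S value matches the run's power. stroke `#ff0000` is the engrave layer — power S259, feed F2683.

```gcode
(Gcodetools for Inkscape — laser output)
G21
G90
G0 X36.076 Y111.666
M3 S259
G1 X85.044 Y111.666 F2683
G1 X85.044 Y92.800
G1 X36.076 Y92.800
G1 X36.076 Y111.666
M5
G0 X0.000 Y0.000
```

y_svg = 182.679 − y_m. Every run uses S259, so all elements get stroke `#ff0000` (engrave).

[1] closed run; points: 36.076,71.013 85.044,71.013 85.044,89.879 36.076,89.879

<svg xmlns="http://www.w3.org/2000/svg" width="148.156mm" height="182.679mm" viewBox="0 0 148.156 182.679">
  <polygon points="36.076,71.013 85.044,71.013 85.044,89.879 36.076,89.879" fill="none" stroke="#ff0000"/>
</svg>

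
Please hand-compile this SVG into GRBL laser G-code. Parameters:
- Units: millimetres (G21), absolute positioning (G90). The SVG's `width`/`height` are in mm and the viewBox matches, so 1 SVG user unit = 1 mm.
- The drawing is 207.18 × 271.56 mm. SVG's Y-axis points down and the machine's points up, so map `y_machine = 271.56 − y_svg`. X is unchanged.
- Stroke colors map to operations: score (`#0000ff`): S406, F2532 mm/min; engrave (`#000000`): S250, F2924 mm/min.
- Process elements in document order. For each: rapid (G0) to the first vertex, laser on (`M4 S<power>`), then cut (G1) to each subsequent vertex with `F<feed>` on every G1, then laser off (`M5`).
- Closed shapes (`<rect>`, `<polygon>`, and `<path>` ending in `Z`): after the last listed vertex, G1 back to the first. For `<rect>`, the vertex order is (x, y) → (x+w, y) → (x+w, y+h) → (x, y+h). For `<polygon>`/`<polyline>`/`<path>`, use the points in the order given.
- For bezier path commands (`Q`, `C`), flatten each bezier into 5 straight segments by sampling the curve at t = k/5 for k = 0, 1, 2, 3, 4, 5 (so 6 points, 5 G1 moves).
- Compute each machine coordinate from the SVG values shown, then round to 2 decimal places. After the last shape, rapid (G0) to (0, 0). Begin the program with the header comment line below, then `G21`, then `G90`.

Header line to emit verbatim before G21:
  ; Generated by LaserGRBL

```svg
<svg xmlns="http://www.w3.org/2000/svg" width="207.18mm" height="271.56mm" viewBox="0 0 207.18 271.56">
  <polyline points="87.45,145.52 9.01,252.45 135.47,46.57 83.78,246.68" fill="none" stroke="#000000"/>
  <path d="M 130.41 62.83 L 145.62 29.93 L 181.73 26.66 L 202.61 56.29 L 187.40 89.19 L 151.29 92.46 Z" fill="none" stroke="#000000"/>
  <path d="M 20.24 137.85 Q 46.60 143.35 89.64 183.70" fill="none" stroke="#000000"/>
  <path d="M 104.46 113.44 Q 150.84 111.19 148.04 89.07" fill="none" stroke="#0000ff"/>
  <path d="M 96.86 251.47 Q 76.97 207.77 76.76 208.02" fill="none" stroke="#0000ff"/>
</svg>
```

viewBox `0 0 207.18 271.56` with mm width/height → 1 unit = 1 mm. Flip: y_m = 271.56 − y_svg.

**Shape 1** — `<polyline>` open polyline, stroke `#000000` → engrave (S250, F2924). Machine vertices: (87.45,126.04) → (9.01,19.11) → (135.47,224.99) → (83.78,24.88). Open path.

**Shape 2** — `<path>` regular polygon, stroke `#000000` → engrave (S250, F2924). Machine vertices: (130.41,208.73) → (145.62,241.63) → (181.73,244.90) → (202.61,215.27) → (187.40,182.37) → (151.29,179.10) → (130.41,208.73). Closed: final G1 returns to the first vertex.

**Shape 3** — `<path>` quadratic bezier, stroke `#000000` → engrave (S250, F2924). Control points (SVG): P0=(20.24,137.85), P1=(46.60,143.35), P2=(89.64,183.70); sampled at t=k/5. Machine vertices: (20.24,133.71) → (31.45,130.12) → (44.00,123.73) → (57.88,114.56) → (73.09,102.61) → (89.64,87.86). Open path.

**Shape 4** — `<path>` quadratic bezier, stroke `#0000ff` → score (S406, F2532). Control points (SVG): P0=(104.46,113.44), P1=(150.84,111.19), P2=(148.04,89.07); sampled at t=k/5. Machine vertices: (104.46,158.12) → (121.04,159.81) → (133.70,163.10) → (142.41,167.97) → (147.19,174.44) → (148.04,182.49). Open path.

**Shape 5** — `<path>` quadratic bezier, stroke `#0000ff` → score (S406, F2532). Control points (SVG): P0=(96.86,251.47), P1=(76.97,207.77), P2=(76.76,208.02); sampled at t=k/5. Machine vertices: (96.86,20.09) → (89.69,35.81) → (84.10,48.02) → (80.08,56.71) → (77.63,61.88) → (76.76,63.54). Open path.

; Generated by LaserGRBL
G21
G90
G0 X87.45 Y126.04
M4 S250
G1 X9.01 Y19.11 F2924
G1 X135.47 Y224.99 F2924
G1 X83.78 Y24.88 F2924
M5
G0 X130.41 Y208.73
M4 S250
G1 X145.62 Y241.63 F2924
G1 X181.73 Y244.90 F2924
G1 X202.61 Y215.27 F2924
G1 X187.40 Y182.37 F2924
G1 X151.29 Y179.10 F2924
G1 X130.41 Y208.73 F2924
M5
G0 X20.24 Y133.71
M4 S250
G1 X31.45 Y130.12 F2924
G1 X44.00 Y123.73 F2924
G1 X57.88 Y114.56 F2924
G1 X73.09 Y102.61 F2924
G1 X89.64 Y87.86 F2924
M5
G0 X104.46 Y158.12
M4 S406
G1 X121.04 Y159.81 F2532
G1 X133.70 Y163.10 F2532
G1 X142.41 Y167.97 F2532
G1 X147.19 Y174.44 F2532
G1 X148.04 Y182.49 F2532
M5
G0 X96.86 Y20.09
M4 S406
G1 X89.69 Y35.81 F2532
G1 X84.10 Y48.02 F2532
G1 X80.08 Y56.71 F2532
G1 X77.63 Y61.88 F2532
G1 X76.76 Y63.54 F2532
M5
G0 X0.00 Y0.00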